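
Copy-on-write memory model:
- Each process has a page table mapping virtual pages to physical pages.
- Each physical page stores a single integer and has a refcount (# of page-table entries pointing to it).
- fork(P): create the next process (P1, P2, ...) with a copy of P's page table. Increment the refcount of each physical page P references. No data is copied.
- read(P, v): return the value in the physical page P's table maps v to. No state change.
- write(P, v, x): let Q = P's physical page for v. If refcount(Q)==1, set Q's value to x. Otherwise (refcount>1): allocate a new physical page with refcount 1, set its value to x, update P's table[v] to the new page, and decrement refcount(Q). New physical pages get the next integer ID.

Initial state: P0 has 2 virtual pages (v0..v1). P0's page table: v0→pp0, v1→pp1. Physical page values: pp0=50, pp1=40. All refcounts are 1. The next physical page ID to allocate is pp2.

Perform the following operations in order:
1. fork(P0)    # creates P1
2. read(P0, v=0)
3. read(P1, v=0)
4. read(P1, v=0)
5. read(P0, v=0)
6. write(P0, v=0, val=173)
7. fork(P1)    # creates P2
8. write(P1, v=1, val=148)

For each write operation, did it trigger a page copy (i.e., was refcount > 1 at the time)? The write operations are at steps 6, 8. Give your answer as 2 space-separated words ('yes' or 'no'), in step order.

Op 1: fork(P0) -> P1. 2 ppages; refcounts: pp0:2 pp1:2
Op 2: read(P0, v0) -> 50. No state change.
Op 3: read(P1, v0) -> 50. No state change.
Op 4: read(P1, v0) -> 50. No state change.
Op 5: read(P0, v0) -> 50. No state change.
Op 6: write(P0, v0, 173). refcount(pp0)=2>1 -> COPY to pp2. 3 ppages; refcounts: pp0:1 pp1:2 pp2:1
Op 7: fork(P1) -> P2. 3 ppages; refcounts: pp0:2 pp1:3 pp2:1
Op 8: write(P1, v1, 148). refcount(pp1)=3>1 -> COPY to pp3. 4 ppages; refcounts: pp0:2 pp1:2 pp2:1 pp3:1

yes yes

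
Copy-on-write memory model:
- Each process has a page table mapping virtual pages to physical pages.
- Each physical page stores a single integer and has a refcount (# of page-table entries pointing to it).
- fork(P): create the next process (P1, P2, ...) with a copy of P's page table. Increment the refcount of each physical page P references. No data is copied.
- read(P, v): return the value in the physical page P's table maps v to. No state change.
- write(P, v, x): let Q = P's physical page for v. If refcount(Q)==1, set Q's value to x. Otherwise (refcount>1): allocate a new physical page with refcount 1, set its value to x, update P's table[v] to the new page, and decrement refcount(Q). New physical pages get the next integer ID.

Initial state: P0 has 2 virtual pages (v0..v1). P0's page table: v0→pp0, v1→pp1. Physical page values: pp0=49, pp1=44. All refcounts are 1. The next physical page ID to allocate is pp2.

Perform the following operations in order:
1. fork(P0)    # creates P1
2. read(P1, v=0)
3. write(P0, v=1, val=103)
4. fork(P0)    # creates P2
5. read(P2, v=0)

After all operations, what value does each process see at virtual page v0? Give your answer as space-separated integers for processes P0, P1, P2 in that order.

Op 1: fork(P0) -> P1. 2 ppages; refcounts: pp0:2 pp1:2
Op 2: read(P1, v0) -> 49. No state change.
Op 3: write(P0, v1, 103). refcount(pp1)=2>1 -> COPY to pp2. 3 ppages; refcounts: pp0:2 pp1:1 pp2:1
Op 4: fork(P0) -> P2. 3 ppages; refcounts: pp0:3 pp1:1 pp2:2
Op 5: read(P2, v0) -> 49. No state change.
P0: v0 -> pp0 = 49
P1: v0 -> pp0 = 49
P2: v0 -> pp0 = 49

Answer: 49 49 49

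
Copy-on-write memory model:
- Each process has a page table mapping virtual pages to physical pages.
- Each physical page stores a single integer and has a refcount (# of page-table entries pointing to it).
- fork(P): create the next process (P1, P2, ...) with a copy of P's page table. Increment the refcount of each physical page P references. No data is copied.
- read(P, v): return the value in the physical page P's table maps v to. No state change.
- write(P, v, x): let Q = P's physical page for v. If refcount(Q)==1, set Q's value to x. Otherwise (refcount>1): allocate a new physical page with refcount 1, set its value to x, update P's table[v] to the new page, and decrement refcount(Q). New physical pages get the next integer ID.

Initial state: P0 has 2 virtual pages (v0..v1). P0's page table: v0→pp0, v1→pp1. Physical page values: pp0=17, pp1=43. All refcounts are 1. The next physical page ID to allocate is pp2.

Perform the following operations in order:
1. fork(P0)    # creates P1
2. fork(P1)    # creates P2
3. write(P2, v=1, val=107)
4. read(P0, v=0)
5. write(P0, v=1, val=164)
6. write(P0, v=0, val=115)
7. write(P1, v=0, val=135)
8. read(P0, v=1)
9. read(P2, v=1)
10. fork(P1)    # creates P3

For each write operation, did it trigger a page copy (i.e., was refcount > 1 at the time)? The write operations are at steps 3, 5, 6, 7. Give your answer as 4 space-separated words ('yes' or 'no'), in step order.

Op 1: fork(P0) -> P1. 2 ppages; refcounts: pp0:2 pp1:2
Op 2: fork(P1) -> P2. 2 ppages; refcounts: pp0:3 pp1:3
Op 3: write(P2, v1, 107). refcount(pp1)=3>1 -> COPY to pp2. 3 ppages; refcounts: pp0:3 pp1:2 pp2:1
Op 4: read(P0, v0) -> 17. No state change.
Op 5: write(P0, v1, 164). refcount(pp1)=2>1 -> COPY to pp3. 4 ppages; refcounts: pp0:3 pp1:1 pp2:1 pp3:1
Op 6: write(P0, v0, 115). refcount(pp0)=3>1 -> COPY to pp4. 5 ppages; refcounts: pp0:2 pp1:1 pp2:1 pp3:1 pp4:1
Op 7: write(P1, v0, 135). refcount(pp0)=2>1 -> COPY to pp5. 6 ppages; refcounts: pp0:1 pp1:1 pp2:1 pp3:1 pp4:1 pp5:1
Op 8: read(P0, v1) -> 164. No state change.
Op 9: read(P2, v1) -> 107. No state change.
Op 10: fork(P1) -> P3. 6 ppages; refcounts: pp0:1 pp1:2 pp2:1 pp3:1 pp4:1 pp5:2

yes yes yes yes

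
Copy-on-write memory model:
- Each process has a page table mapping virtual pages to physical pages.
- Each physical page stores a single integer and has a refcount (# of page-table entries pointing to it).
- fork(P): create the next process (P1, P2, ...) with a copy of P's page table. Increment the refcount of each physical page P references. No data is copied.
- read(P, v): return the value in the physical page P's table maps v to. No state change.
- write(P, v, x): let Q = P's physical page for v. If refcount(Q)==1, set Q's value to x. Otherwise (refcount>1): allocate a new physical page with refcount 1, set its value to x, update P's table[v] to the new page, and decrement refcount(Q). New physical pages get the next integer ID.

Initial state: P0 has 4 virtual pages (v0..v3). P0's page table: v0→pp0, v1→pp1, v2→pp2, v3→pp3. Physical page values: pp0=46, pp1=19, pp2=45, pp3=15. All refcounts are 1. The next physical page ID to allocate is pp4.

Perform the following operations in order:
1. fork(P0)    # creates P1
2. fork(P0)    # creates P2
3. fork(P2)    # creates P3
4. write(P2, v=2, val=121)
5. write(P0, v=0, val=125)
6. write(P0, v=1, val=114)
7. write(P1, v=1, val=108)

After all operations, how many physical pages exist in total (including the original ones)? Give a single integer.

Op 1: fork(P0) -> P1. 4 ppages; refcounts: pp0:2 pp1:2 pp2:2 pp3:2
Op 2: fork(P0) -> P2. 4 ppages; refcounts: pp0:3 pp1:3 pp2:3 pp3:3
Op 3: fork(P2) -> P3. 4 ppages; refcounts: pp0:4 pp1:4 pp2:4 pp3:4
Op 4: write(P2, v2, 121). refcount(pp2)=4>1 -> COPY to pp4. 5 ppages; refcounts: pp0:4 pp1:4 pp2:3 pp3:4 pp4:1
Op 5: write(P0, v0, 125). refcount(pp0)=4>1 -> COPY to pp5. 6 ppages; refcounts: pp0:3 pp1:4 pp2:3 pp3:4 pp4:1 pp5:1
Op 6: write(P0, v1, 114). refcount(pp1)=4>1 -> COPY to pp6. 7 ppages; refcounts: pp0:3 pp1:3 pp2:3 pp3:4 pp4:1 pp5:1 pp6:1
Op 7: write(P1, v1, 108). refcount(pp1)=3>1 -> COPY to pp7. 8 ppages; refcounts: pp0:3 pp1:2 pp2:3 pp3:4 pp4:1 pp5:1 pp6:1 pp7:1

Answer: 8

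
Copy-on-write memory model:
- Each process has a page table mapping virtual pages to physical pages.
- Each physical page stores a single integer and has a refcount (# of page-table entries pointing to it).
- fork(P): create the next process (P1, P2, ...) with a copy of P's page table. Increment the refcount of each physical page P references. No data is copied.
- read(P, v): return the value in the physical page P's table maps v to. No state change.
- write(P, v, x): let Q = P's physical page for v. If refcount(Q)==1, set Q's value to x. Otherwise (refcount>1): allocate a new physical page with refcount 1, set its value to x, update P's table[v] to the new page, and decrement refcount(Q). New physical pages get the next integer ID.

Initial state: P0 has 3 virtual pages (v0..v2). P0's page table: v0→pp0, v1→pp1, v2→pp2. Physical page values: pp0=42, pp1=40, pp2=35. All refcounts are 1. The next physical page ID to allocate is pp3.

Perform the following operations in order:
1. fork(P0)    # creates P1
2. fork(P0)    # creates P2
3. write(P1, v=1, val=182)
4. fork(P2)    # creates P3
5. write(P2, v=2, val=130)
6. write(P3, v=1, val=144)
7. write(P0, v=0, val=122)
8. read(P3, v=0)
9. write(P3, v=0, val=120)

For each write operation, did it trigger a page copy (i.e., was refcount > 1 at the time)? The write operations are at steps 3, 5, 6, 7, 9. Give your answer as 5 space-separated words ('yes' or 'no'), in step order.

Op 1: fork(P0) -> P1. 3 ppages; refcounts: pp0:2 pp1:2 pp2:2
Op 2: fork(P0) -> P2. 3 ppages; refcounts: pp0:3 pp1:3 pp2:3
Op 3: write(P1, v1, 182). refcount(pp1)=3>1 -> COPY to pp3. 4 ppages; refcounts: pp0:3 pp1:2 pp2:3 pp3:1
Op 4: fork(P2) -> P3. 4 ppages; refcounts: pp0:4 pp1:3 pp2:4 pp3:1
Op 5: write(P2, v2, 130). refcount(pp2)=4>1 -> COPY to pp4. 5 ppages; refcounts: pp0:4 pp1:3 pp2:3 pp3:1 pp4:1
Op 6: write(P3, v1, 144). refcount(pp1)=3>1 -> COPY to pp5. 6 ppages; refcounts: pp0:4 pp1:2 pp2:3 pp3:1 pp4:1 pp5:1
Op 7: write(P0, v0, 122). refcount(pp0)=4>1 -> COPY to pp6. 7 ppages; refcounts: pp0:3 pp1:2 pp2:3 pp3:1 pp4:1 pp5:1 pp6:1
Op 8: read(P3, v0) -> 42. No state change.
Op 9: write(P3, v0, 120). refcount(pp0)=3>1 -> COPY to pp7. 8 ppages; refcounts: pp0:2 pp1:2 pp2:3 pp3:1 pp4:1 pp5:1 pp6:1 pp7:1

yes yes yes yes yes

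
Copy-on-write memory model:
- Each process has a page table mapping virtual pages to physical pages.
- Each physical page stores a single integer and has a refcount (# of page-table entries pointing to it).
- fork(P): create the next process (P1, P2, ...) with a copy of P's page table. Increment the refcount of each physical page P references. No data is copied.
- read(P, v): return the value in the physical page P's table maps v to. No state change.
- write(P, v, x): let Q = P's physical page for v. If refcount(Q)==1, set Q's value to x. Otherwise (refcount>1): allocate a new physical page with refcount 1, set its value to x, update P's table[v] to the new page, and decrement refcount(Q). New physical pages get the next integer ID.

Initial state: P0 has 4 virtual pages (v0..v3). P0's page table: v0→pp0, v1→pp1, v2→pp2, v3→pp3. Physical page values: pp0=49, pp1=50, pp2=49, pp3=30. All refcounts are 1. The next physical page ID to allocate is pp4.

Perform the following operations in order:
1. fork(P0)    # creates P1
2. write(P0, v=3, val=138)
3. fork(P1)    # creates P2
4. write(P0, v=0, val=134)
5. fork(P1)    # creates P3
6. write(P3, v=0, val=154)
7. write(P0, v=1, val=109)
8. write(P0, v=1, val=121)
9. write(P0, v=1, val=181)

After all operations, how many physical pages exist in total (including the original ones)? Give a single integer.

Op 1: fork(P0) -> P1. 4 ppages; refcounts: pp0:2 pp1:2 pp2:2 pp3:2
Op 2: write(P0, v3, 138). refcount(pp3)=2>1 -> COPY to pp4. 5 ppages; refcounts: pp0:2 pp1:2 pp2:2 pp3:1 pp4:1
Op 3: fork(P1) -> P2. 5 ppages; refcounts: pp0:3 pp1:3 pp2:3 pp3:2 pp4:1
Op 4: write(P0, v0, 134). refcount(pp0)=3>1 -> COPY to pp5. 6 ppages; refcounts: pp0:2 pp1:3 pp2:3 pp3:2 pp4:1 pp5:1
Op 5: fork(P1) -> P3. 6 ppages; refcounts: pp0:3 pp1:4 pp2:4 pp3:3 pp4:1 pp5:1
Op 6: write(P3, v0, 154). refcount(pp0)=3>1 -> COPY to pp6. 7 ppages; refcounts: pp0:2 pp1:4 pp2:4 pp3:3 pp4:1 pp5:1 pp6:1
Op 7: write(P0, v1, 109). refcount(pp1)=4>1 -> COPY to pp7. 8 ppages; refcounts: pp0:2 pp1:3 pp2:4 pp3:3 pp4:1 pp5:1 pp6:1 pp7:1
Op 8: write(P0, v1, 121). refcount(pp7)=1 -> write in place. 8 ppages; refcounts: pp0:2 pp1:3 pp2:4 pp3:3 pp4:1 pp5:1 pp6:1 pp7:1
Op 9: write(P0, v1, 181). refcount(pp7)=1 -> write in place. 8 ppages; refcounts: pp0:2 pp1:3 pp2:4 pp3:3 pp4:1 pp5:1 pp6:1 pp7:1

Answer: 8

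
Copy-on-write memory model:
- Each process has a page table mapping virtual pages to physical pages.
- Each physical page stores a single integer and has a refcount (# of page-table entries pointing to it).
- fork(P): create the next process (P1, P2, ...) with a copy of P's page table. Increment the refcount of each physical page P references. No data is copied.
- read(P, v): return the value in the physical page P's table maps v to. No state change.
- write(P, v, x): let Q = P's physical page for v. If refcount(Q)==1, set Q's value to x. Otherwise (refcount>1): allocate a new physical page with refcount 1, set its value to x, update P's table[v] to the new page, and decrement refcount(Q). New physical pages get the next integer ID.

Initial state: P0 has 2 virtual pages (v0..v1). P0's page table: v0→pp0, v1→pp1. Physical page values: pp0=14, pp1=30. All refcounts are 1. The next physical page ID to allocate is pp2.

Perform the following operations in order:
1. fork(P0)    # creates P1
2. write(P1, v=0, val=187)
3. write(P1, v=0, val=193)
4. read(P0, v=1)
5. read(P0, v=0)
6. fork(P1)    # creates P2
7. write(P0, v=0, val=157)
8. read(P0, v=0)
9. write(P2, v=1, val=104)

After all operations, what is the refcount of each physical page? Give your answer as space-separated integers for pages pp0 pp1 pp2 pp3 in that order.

Op 1: fork(P0) -> P1. 2 ppages; refcounts: pp0:2 pp1:2
Op 2: write(P1, v0, 187). refcount(pp0)=2>1 -> COPY to pp2. 3 ppages; refcounts: pp0:1 pp1:2 pp2:1
Op 3: write(P1, v0, 193). refcount(pp2)=1 -> write in place. 3 ppages; refcounts: pp0:1 pp1:2 pp2:1
Op 4: read(P0, v1) -> 30. No state change.
Op 5: read(P0, v0) -> 14. No state change.
Op 6: fork(P1) -> P2. 3 ppages; refcounts: pp0:1 pp1:3 pp2:2
Op 7: write(P0, v0, 157). refcount(pp0)=1 -> write in place. 3 ppages; refcounts: pp0:1 pp1:3 pp2:2
Op 8: read(P0, v0) -> 157. No state change.
Op 9: write(P2, v1, 104). refcount(pp1)=3>1 -> COPY to pp3. 4 ppages; refcounts: pp0:1 pp1:2 pp2:2 pp3:1

Answer: 1 2 2 1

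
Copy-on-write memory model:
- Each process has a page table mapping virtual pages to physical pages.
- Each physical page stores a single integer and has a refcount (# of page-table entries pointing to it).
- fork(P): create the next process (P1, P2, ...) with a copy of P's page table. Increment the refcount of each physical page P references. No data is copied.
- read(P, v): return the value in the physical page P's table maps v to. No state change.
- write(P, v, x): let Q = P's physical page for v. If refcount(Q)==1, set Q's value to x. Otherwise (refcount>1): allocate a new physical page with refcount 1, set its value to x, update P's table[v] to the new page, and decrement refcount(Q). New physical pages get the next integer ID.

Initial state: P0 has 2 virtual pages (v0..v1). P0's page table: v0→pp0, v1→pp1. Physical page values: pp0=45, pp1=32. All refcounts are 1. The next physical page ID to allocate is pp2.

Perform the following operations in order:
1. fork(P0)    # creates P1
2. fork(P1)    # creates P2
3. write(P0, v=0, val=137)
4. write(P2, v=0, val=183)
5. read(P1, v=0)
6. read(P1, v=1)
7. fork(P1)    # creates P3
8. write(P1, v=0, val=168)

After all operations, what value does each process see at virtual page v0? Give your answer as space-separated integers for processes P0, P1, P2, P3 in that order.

Op 1: fork(P0) -> P1. 2 ppages; refcounts: pp0:2 pp1:2
Op 2: fork(P1) -> P2. 2 ppages; refcounts: pp0:3 pp1:3
Op 3: write(P0, v0, 137). refcount(pp0)=3>1 -> COPY to pp2. 3 ppages; refcounts: pp0:2 pp1:3 pp2:1
Op 4: write(P2, v0, 183). refcount(pp0)=2>1 -> COPY to pp3. 4 ppages; refcounts: pp0:1 pp1:3 pp2:1 pp3:1
Op 5: read(P1, v0) -> 45. No state change.
Op 6: read(P1, v1) -> 32. No state change.
Op 7: fork(P1) -> P3. 4 ppages; refcounts: pp0:2 pp1:4 pp2:1 pp3:1
Op 8: write(P1, v0, 168). refcount(pp0)=2>1 -> COPY to pp4. 5 ppages; refcounts: pp0:1 pp1:4 pp2:1 pp3:1 pp4:1
P0: v0 -> pp2 = 137
P1: v0 -> pp4 = 168
P2: v0 -> pp3 = 183
P3: v0 -> pp0 = 45

Answer: 137 168 183 45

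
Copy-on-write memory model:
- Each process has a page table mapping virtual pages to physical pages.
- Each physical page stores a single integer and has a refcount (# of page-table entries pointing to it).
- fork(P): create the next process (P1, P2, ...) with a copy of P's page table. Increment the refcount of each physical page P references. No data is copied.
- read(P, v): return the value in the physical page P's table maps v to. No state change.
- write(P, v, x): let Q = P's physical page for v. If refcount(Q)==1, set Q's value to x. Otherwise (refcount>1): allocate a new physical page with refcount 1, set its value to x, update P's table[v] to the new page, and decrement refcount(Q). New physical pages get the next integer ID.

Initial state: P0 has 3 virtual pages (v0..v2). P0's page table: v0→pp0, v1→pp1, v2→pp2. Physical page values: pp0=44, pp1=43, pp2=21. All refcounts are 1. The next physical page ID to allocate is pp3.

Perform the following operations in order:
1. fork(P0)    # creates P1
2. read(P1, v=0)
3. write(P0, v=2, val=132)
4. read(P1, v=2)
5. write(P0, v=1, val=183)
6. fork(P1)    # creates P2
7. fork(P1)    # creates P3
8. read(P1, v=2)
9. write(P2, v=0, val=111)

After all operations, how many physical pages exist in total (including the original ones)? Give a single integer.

Op 1: fork(P0) -> P1. 3 ppages; refcounts: pp0:2 pp1:2 pp2:2
Op 2: read(P1, v0) -> 44. No state change.
Op 3: write(P0, v2, 132). refcount(pp2)=2>1 -> COPY to pp3. 4 ppages; refcounts: pp0:2 pp1:2 pp2:1 pp3:1
Op 4: read(P1, v2) -> 21. No state change.
Op 5: write(P0, v1, 183). refcount(pp1)=2>1 -> COPY to pp4. 5 ppages; refcounts: pp0:2 pp1:1 pp2:1 pp3:1 pp4:1
Op 6: fork(P1) -> P2. 5 ppages; refcounts: pp0:3 pp1:2 pp2:2 pp3:1 pp4:1
Op 7: fork(P1) -> P3. 5 ppages; refcounts: pp0:4 pp1:3 pp2:3 pp3:1 pp4:1
Op 8: read(P1, v2) -> 21. No state change.
Op 9: write(P2, v0, 111). refcount(pp0)=4>1 -> COPY to pp5. 6 ppages; refcounts: pp0:3 pp1:3 pp2:3 pp3:1 pp4:1 pp5:1

Answer: 6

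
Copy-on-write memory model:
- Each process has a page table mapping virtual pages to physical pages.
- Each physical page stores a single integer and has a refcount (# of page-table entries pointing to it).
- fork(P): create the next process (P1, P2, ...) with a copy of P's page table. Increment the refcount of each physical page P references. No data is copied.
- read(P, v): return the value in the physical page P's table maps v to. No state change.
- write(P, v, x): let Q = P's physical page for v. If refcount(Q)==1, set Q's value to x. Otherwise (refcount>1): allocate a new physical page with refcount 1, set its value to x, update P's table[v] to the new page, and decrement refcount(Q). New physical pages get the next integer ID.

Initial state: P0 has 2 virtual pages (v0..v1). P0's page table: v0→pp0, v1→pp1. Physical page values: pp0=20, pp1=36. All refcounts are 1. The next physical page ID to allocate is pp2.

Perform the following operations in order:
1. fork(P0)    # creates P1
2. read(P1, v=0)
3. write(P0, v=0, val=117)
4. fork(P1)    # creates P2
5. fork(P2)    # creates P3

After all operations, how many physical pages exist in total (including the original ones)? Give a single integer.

Answer: 3

Derivation:
Op 1: fork(P0) -> P1. 2 ppages; refcounts: pp0:2 pp1:2
Op 2: read(P1, v0) -> 20. No state change.
Op 3: write(P0, v0, 117). refcount(pp0)=2>1 -> COPY to pp2. 3 ppages; refcounts: pp0:1 pp1:2 pp2:1
Op 4: fork(P1) -> P2. 3 ppages; refcounts: pp0:2 pp1:3 pp2:1
Op 5: fork(P2) -> P3. 3 ppages; refcounts: pp0:3 pp1:4 pp2:1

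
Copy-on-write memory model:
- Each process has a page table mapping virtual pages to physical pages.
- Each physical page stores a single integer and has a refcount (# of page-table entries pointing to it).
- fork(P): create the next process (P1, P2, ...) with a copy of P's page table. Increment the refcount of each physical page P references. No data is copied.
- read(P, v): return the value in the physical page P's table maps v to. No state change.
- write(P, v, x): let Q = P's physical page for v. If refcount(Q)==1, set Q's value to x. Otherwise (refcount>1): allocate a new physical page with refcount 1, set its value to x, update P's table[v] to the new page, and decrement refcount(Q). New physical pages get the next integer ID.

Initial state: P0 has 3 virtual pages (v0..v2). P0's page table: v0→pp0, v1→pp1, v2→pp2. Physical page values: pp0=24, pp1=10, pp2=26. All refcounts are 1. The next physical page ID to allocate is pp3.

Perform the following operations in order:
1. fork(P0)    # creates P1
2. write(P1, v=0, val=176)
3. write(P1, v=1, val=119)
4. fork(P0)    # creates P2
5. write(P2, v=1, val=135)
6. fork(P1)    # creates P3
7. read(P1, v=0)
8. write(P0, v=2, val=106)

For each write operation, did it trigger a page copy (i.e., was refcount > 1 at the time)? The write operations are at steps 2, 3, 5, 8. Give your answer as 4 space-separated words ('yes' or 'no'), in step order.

Op 1: fork(P0) -> P1. 3 ppages; refcounts: pp0:2 pp1:2 pp2:2
Op 2: write(P1, v0, 176). refcount(pp0)=2>1 -> COPY to pp3. 4 ppages; refcounts: pp0:1 pp1:2 pp2:2 pp3:1
Op 3: write(P1, v1, 119). refcount(pp1)=2>1 -> COPY to pp4. 5 ppages; refcounts: pp0:1 pp1:1 pp2:2 pp3:1 pp4:1
Op 4: fork(P0) -> P2. 5 ppages; refcounts: pp0:2 pp1:2 pp2:3 pp3:1 pp4:1
Op 5: write(P2, v1, 135). refcount(pp1)=2>1 -> COPY to pp5. 6 ppages; refcounts: pp0:2 pp1:1 pp2:3 pp3:1 pp4:1 pp5:1
Op 6: fork(P1) -> P3. 6 ppages; refcounts: pp0:2 pp1:1 pp2:4 pp3:2 pp4:2 pp5:1
Op 7: read(P1, v0) -> 176. No state change.
Op 8: write(P0, v2, 106). refcount(pp2)=4>1 -> COPY to pp6. 7 ppages; refcounts: pp0:2 pp1:1 pp2:3 pp3:2 pp4:2 pp5:1 pp6:1

yes yes yes yes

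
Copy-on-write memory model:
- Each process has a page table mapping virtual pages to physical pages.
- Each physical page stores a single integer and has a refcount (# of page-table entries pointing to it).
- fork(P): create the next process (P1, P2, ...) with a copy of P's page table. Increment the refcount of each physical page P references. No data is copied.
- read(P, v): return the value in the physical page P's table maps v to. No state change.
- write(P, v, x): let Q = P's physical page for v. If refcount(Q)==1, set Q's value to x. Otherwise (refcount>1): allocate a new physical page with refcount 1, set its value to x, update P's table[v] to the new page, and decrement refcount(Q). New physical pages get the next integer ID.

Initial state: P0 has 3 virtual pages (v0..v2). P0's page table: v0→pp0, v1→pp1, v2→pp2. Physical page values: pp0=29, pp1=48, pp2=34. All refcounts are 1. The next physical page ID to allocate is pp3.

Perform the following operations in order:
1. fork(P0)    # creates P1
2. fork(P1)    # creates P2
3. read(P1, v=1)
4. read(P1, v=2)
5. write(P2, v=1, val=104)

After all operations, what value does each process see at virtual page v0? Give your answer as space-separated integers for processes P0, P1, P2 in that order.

Answer: 29 29 29

Derivation:
Op 1: fork(P0) -> P1. 3 ppages; refcounts: pp0:2 pp1:2 pp2:2
Op 2: fork(P1) -> P2. 3 ppages; refcounts: pp0:3 pp1:3 pp2:3
Op 3: read(P1, v1) -> 48. No state change.
Op 4: read(P1, v2) -> 34. No state change.
Op 5: write(P2, v1, 104). refcount(pp1)=3>1 -> COPY to pp3. 4 ppages; refcounts: pp0:3 pp1:2 pp2:3 pp3:1
P0: v0 -> pp0 = 29
P1: v0 -> pp0 = 29
P2: v0 -> pp0 = 29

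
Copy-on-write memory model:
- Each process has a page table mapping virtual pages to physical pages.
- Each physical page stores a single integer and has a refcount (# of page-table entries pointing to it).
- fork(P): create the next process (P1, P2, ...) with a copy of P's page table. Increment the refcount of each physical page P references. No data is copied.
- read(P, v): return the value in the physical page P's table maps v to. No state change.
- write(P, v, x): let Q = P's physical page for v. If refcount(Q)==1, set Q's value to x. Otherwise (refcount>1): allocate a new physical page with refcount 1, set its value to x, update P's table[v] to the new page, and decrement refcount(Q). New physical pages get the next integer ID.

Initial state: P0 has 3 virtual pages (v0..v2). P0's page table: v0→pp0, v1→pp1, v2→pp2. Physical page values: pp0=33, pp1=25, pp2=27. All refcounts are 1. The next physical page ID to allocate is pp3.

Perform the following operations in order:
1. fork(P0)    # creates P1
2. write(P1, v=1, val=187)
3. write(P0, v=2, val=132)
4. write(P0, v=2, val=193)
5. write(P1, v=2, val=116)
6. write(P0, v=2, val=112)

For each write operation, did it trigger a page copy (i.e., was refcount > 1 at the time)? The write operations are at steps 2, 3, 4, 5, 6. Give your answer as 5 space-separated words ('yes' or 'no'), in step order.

Op 1: fork(P0) -> P1. 3 ppages; refcounts: pp0:2 pp1:2 pp2:2
Op 2: write(P1, v1, 187). refcount(pp1)=2>1 -> COPY to pp3. 4 ppages; refcounts: pp0:2 pp1:1 pp2:2 pp3:1
Op 3: write(P0, v2, 132). refcount(pp2)=2>1 -> COPY to pp4. 5 ppages; refcounts: pp0:2 pp1:1 pp2:1 pp3:1 pp4:1
Op 4: write(P0, v2, 193). refcount(pp4)=1 -> write in place. 5 ppages; refcounts: pp0:2 pp1:1 pp2:1 pp3:1 pp4:1
Op 5: write(P1, v2, 116). refcount(pp2)=1 -> write in place. 5 ppages; refcounts: pp0:2 pp1:1 pp2:1 pp3:1 pp4:1
Op 6: write(P0, v2, 112). refcount(pp4)=1 -> write in place. 5 ppages; refcounts: pp0:2 pp1:1 pp2:1 pp3:1 pp4:1

yes yes no no no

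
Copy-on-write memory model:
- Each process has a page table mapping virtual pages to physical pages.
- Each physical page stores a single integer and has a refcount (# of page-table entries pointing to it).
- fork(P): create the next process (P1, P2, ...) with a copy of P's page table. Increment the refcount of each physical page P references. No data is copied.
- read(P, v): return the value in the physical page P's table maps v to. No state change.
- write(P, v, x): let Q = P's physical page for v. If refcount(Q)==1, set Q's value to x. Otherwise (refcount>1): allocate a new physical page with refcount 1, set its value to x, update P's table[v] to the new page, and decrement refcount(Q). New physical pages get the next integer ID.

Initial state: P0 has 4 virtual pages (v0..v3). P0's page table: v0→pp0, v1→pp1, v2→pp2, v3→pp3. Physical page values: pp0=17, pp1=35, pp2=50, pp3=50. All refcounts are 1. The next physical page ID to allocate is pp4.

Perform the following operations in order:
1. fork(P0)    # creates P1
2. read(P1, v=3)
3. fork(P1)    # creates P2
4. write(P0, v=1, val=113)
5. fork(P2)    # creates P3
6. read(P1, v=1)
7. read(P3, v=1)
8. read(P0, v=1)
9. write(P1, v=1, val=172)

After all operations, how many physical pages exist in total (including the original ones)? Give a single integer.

Answer: 6

Derivation:
Op 1: fork(P0) -> P1. 4 ppages; refcounts: pp0:2 pp1:2 pp2:2 pp3:2
Op 2: read(P1, v3) -> 50. No state change.
Op 3: fork(P1) -> P2. 4 ppages; refcounts: pp0:3 pp1:3 pp2:3 pp3:3
Op 4: write(P0, v1, 113). refcount(pp1)=3>1 -> COPY to pp4. 5 ppages; refcounts: pp0:3 pp1:2 pp2:3 pp3:3 pp4:1
Op 5: fork(P2) -> P3. 5 ppages; refcounts: pp0:4 pp1:3 pp2:4 pp3:4 pp4:1
Op 6: read(P1, v1) -> 35. No state change.
Op 7: read(P3, v1) -> 35. No state change.
Op 8: read(P0, v1) -> 113. No state change.
Op 9: write(P1, v1, 172). refcount(pp1)=3>1 -> COPY to pp5. 6 ppages; refcounts: pp0:4 pp1:2 pp2:4 pp3:4 pp4:1 pp5:1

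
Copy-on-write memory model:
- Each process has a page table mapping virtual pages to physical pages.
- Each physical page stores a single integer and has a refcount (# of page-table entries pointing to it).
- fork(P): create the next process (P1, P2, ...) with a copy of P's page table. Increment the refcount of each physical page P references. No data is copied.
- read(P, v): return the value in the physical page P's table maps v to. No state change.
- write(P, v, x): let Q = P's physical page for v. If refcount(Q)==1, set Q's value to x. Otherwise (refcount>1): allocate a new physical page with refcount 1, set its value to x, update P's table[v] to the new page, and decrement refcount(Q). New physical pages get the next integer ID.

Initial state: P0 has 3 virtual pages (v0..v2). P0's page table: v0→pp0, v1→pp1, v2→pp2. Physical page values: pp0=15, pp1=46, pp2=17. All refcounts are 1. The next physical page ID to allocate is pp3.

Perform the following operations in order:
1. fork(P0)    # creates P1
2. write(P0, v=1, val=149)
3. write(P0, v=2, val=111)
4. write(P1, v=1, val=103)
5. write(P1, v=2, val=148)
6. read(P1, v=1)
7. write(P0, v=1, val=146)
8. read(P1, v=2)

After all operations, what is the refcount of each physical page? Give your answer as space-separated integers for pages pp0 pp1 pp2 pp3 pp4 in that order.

Op 1: fork(P0) -> P1. 3 ppages; refcounts: pp0:2 pp1:2 pp2:2
Op 2: write(P0, v1, 149). refcount(pp1)=2>1 -> COPY to pp3. 4 ppages; refcounts: pp0:2 pp1:1 pp2:2 pp3:1
Op 3: write(P0, v2, 111). refcount(pp2)=2>1 -> COPY to pp4. 5 ppages; refcounts: pp0:2 pp1:1 pp2:1 pp3:1 pp4:1
Op 4: write(P1, v1, 103). refcount(pp1)=1 -> write in place. 5 ppages; refcounts: pp0:2 pp1:1 pp2:1 pp3:1 pp4:1
Op 5: write(P1, v2, 148). refcount(pp2)=1 -> write in place. 5 ppages; refcounts: pp0:2 pp1:1 pp2:1 pp3:1 pp4:1
Op 6: read(P1, v1) -> 103. No state change.
Op 7: write(P0, v1, 146). refcount(pp3)=1 -> write in place. 5 ppages; refcounts: pp0:2 pp1:1 pp2:1 pp3:1 pp4:1
Op 8: read(P1, v2) -> 148. No state change.

Answer: 2 1 1 1 1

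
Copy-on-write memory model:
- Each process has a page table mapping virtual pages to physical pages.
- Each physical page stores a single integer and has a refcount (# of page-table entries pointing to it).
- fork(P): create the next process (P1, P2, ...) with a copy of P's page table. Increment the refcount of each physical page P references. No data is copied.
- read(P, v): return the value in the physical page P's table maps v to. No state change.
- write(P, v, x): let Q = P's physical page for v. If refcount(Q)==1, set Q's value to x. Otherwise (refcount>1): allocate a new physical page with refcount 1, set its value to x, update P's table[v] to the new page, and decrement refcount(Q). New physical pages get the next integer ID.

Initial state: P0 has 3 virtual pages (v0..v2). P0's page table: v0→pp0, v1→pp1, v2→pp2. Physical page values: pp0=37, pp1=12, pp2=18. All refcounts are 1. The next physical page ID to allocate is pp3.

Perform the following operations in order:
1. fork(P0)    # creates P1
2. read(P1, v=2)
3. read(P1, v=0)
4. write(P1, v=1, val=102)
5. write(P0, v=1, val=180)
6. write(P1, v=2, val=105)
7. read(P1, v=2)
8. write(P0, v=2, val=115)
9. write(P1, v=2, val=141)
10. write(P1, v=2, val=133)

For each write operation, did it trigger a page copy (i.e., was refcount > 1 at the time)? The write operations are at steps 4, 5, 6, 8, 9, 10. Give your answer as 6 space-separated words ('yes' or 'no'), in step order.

Op 1: fork(P0) -> P1. 3 ppages; refcounts: pp0:2 pp1:2 pp2:2
Op 2: read(P1, v2) -> 18. No state change.
Op 3: read(P1, v0) -> 37. No state change.
Op 4: write(P1, v1, 102). refcount(pp1)=2>1 -> COPY to pp3. 4 ppages; refcounts: pp0:2 pp1:1 pp2:2 pp3:1
Op 5: write(P0, v1, 180). refcount(pp1)=1 -> write in place. 4 ppages; refcounts: pp0:2 pp1:1 pp2:2 pp3:1
Op 6: write(P1, v2, 105). refcount(pp2)=2>1 -> COPY to pp4. 5 ppages; refcounts: pp0:2 pp1:1 pp2:1 pp3:1 pp4:1
Op 7: read(P1, v2) -> 105. No state change.
Op 8: write(P0, v2, 115). refcount(pp2)=1 -> write in place. 5 ppages; refcounts: pp0:2 pp1:1 pp2:1 pp3:1 pp4:1
Op 9: write(P1, v2, 141). refcount(pp4)=1 -> write in place. 5 ppages; refcounts: pp0:2 pp1:1 pp2:1 pp3:1 pp4:1
Op 10: write(P1, v2, 133). refcount(pp4)=1 -> write in place. 5 ppages; refcounts: pp0:2 pp1:1 pp2:1 pp3:1 pp4:1

yes no yes no no no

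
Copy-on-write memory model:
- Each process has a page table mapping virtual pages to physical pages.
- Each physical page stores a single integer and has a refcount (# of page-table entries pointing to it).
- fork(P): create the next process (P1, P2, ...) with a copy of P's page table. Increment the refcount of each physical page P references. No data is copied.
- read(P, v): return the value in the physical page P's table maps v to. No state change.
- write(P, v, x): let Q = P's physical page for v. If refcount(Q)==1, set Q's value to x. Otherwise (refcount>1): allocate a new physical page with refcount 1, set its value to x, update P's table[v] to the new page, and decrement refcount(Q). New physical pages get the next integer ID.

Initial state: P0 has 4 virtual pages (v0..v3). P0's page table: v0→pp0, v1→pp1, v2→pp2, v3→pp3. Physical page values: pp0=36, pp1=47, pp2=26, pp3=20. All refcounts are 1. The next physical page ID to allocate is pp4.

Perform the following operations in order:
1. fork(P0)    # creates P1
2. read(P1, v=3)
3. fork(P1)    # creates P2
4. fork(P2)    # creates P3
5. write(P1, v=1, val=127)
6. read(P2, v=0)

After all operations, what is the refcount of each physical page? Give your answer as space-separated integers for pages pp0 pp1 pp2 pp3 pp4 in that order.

Answer: 4 3 4 4 1

Derivation:
Op 1: fork(P0) -> P1. 4 ppages; refcounts: pp0:2 pp1:2 pp2:2 pp3:2
Op 2: read(P1, v3) -> 20. No state change.
Op 3: fork(P1) -> P2. 4 ppages; refcounts: pp0:3 pp1:3 pp2:3 pp3:3
Op 4: fork(P2) -> P3. 4 ppages; refcounts: pp0:4 pp1:4 pp2:4 pp3:4
Op 5: write(P1, v1, 127). refcount(pp1)=4>1 -> COPY to pp4. 5 ppages; refcounts: pp0:4 pp1:3 pp2:4 pp3:4 pp4:1
Op 6: read(P2, v0) -> 36. No state change.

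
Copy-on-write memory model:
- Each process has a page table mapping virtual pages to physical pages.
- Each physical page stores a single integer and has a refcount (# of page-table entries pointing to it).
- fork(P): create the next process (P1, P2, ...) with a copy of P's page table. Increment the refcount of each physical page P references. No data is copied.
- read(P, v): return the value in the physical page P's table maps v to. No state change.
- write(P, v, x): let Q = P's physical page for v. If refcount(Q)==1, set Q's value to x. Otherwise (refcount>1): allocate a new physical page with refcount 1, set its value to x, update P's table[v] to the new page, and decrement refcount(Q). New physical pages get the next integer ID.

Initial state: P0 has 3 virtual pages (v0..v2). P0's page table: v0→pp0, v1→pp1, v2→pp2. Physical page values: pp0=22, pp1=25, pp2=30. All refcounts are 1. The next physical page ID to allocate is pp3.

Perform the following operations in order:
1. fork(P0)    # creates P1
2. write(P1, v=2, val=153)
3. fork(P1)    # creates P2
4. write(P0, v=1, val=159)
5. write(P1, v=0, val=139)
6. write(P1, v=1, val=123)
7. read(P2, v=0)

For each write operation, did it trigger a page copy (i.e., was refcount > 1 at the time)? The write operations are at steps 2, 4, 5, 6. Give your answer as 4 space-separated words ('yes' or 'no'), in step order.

Op 1: fork(P0) -> P1. 3 ppages; refcounts: pp0:2 pp1:2 pp2:2
Op 2: write(P1, v2, 153). refcount(pp2)=2>1 -> COPY to pp3. 4 ppages; refcounts: pp0:2 pp1:2 pp2:1 pp3:1
Op 3: fork(P1) -> P2. 4 ppages; refcounts: pp0:3 pp1:3 pp2:1 pp3:2
Op 4: write(P0, v1, 159). refcount(pp1)=3>1 -> COPY to pp4. 5 ppages; refcounts: pp0:3 pp1:2 pp2:1 pp3:2 pp4:1
Op 5: write(P1, v0, 139). refcount(pp0)=3>1 -> COPY to pp5. 6 ppages; refcounts: pp0:2 pp1:2 pp2:1 pp3:2 pp4:1 pp5:1
Op 6: write(P1, v1, 123). refcount(pp1)=2>1 -> COPY to pp6. 7 ppages; refcounts: pp0:2 pp1:1 pp2:1 pp3:2 pp4:1 pp5:1 pp6:1
Op 7: read(P2, v0) -> 22. No state change.

yes yes yes yes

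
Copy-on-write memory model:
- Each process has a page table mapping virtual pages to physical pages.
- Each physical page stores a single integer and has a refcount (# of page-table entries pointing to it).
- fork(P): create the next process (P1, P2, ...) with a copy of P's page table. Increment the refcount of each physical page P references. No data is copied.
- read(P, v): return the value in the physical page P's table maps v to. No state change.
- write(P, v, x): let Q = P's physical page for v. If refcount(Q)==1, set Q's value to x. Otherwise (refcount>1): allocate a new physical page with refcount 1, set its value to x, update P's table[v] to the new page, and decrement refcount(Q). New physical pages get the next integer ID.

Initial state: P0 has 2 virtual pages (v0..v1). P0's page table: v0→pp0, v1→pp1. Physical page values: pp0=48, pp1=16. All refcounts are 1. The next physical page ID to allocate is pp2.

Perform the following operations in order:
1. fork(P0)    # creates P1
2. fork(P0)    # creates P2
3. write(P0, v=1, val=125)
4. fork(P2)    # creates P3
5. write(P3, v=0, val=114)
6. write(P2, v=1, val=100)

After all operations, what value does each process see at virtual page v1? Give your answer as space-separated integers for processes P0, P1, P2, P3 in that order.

Op 1: fork(P0) -> P1. 2 ppages; refcounts: pp0:2 pp1:2
Op 2: fork(P0) -> P2. 2 ppages; refcounts: pp0:3 pp1:3
Op 3: write(P0, v1, 125). refcount(pp1)=3>1 -> COPY to pp2. 3 ppages; refcounts: pp0:3 pp1:2 pp2:1
Op 4: fork(P2) -> P3. 3 ppages; refcounts: pp0:4 pp1:3 pp2:1
Op 5: write(P3, v0, 114). refcount(pp0)=4>1 -> COPY to pp3. 4 ppages; refcounts: pp0:3 pp1:3 pp2:1 pp3:1
Op 6: write(P2, v1, 100). refcount(pp1)=3>1 -> COPY to pp4. 5 ppages; refcounts: pp0:3 pp1:2 pp2:1 pp3:1 pp4:1
P0: v1 -> pp2 = 125
P1: v1 -> pp1 = 16
P2: v1 -> pp4 = 100
P3: v1 -> pp1 = 16

Answer: 125 16 100 16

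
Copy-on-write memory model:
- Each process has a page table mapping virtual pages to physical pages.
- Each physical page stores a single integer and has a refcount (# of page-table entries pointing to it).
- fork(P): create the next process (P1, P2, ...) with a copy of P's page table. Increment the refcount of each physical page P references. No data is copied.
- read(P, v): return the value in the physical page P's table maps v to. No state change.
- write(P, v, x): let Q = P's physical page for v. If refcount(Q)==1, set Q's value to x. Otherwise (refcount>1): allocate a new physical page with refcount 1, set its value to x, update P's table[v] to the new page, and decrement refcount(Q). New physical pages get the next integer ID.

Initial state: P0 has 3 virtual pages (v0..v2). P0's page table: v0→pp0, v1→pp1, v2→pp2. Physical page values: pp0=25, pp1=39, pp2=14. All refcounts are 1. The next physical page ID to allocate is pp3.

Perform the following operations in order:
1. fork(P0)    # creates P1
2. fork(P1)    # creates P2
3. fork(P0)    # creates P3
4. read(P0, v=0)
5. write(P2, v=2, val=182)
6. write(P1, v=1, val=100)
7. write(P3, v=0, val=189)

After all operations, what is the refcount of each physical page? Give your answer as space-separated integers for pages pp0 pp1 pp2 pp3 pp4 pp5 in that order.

Op 1: fork(P0) -> P1. 3 ppages; refcounts: pp0:2 pp1:2 pp2:2
Op 2: fork(P1) -> P2. 3 ppages; refcounts: pp0:3 pp1:3 pp2:3
Op 3: fork(P0) -> P3. 3 ppages; refcounts: pp0:4 pp1:4 pp2:4
Op 4: read(P0, v0) -> 25. No state change.
Op 5: write(P2, v2, 182). refcount(pp2)=4>1 -> COPY to pp3. 4 ppages; refcounts: pp0:4 pp1:4 pp2:3 pp3:1
Op 6: write(P1, v1, 100). refcount(pp1)=4>1 -> COPY to pp4. 5 ppages; refcounts: pp0:4 pp1:3 pp2:3 pp3:1 pp4:1
Op 7: write(P3, v0, 189). refcount(pp0)=4>1 -> COPY to pp5. 6 ppages; refcounts: pp0:3 pp1:3 pp2:3 pp3:1 pp4:1 pp5:1

Answer: 3 3 3 1 1 1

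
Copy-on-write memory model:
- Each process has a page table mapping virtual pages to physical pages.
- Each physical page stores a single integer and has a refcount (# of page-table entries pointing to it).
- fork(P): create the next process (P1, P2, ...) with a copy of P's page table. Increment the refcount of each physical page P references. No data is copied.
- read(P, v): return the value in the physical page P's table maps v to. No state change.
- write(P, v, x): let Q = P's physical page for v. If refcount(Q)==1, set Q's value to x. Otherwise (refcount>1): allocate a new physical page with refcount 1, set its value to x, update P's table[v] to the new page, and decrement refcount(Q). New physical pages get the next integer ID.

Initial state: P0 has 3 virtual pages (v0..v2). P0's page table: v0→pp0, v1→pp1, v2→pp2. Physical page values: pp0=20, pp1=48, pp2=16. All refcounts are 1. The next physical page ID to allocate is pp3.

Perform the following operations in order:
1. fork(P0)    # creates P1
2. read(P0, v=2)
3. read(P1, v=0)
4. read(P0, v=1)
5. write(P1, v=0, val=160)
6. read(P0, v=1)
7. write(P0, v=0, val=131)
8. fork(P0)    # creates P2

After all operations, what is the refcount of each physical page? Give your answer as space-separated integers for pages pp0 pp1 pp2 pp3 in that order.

Answer: 2 3 3 1

Derivation:
Op 1: fork(P0) -> P1. 3 ppages; refcounts: pp0:2 pp1:2 pp2:2
Op 2: read(P0, v2) -> 16. No state change.
Op 3: read(P1, v0) -> 20. No state change.
Op 4: read(P0, v1) -> 48. No state change.
Op 5: write(P1, v0, 160). refcount(pp0)=2>1 -> COPY to pp3. 4 ppages; refcounts: pp0:1 pp1:2 pp2:2 pp3:1
Op 6: read(P0, v1) -> 48. No state change.
Op 7: write(P0, v0, 131). refcount(pp0)=1 -> write in place. 4 ppages; refcounts: pp0:1 pp1:2 pp2:2 pp3:1
Op 8: fork(P0) -> P2. 4 ppages; refcounts: pp0:2 pp1:3 pp2:3 pp3:1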